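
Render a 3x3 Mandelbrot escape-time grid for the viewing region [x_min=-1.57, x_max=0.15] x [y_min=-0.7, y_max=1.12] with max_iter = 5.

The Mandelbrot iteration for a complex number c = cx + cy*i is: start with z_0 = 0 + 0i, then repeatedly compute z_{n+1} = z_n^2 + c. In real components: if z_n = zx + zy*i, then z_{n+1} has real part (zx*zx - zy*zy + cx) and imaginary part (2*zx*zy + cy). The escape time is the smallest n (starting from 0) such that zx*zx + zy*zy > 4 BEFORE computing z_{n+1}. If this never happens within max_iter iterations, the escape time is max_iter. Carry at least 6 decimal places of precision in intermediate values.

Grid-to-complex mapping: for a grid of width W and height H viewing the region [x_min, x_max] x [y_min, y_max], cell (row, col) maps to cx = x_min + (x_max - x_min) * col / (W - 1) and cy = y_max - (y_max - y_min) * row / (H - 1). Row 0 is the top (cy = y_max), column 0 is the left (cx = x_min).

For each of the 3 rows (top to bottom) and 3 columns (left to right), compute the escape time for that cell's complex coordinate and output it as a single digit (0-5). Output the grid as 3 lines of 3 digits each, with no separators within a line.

(row=0, col=0): c = -1.5700 + 1.1200i → escape time 2
(row=0, col=1): c = -0.7100 + 1.1200i → escape time 3
(row=0, col=2): c = 0.1500 + 1.1200i → escape time 3
(row=1, col=0): c = -1.5700 + 0.2100i → escape time 5
(row=1, col=1): c = -0.7100 + 0.2100i → escape time 5
(row=1, col=2): c = 0.1500 + 0.2100i → escape time 5
(row=2, col=0): c = -1.5700 + -0.7000i → escape time 3
(row=2, col=1): c = -0.7100 + -0.7000i → escape time 5
(row=2, col=2): c = 0.1500 + -0.7000i → escape time 5

Answer: 233
555
355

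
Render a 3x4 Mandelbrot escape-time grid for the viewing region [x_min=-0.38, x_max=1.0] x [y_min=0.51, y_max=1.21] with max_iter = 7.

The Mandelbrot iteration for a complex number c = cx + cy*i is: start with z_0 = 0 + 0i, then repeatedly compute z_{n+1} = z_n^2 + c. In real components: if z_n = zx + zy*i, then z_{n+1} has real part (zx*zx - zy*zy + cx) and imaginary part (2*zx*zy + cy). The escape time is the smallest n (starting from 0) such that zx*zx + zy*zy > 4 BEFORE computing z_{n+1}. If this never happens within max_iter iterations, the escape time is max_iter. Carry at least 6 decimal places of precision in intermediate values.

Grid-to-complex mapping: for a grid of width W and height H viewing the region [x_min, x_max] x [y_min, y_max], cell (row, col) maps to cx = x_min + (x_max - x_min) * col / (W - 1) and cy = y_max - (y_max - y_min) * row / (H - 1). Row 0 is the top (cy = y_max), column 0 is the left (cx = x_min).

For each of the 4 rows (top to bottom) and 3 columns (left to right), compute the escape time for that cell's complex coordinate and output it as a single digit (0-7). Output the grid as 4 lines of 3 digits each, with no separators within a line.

(row=0, col=0): c = -0.3800 + 1.2100i → escape time 3
(row=0, col=1): c = 0.3100 + 1.2100i → escape time 2
(row=0, col=2): c = 1.0000 + 1.2100i → escape time 2
(row=1, col=0): c = -0.3800 + 0.9767i → escape time 5
(row=1, col=1): c = 0.3100 + 0.9767i → escape time 3
(row=1, col=2): c = 1.0000 + 0.9767i → escape time 2
(row=2, col=0): c = -0.3800 + 0.7433i → escape time 7
(row=2, col=1): c = 0.3100 + 0.7433i → escape time 5
(row=2, col=2): c = 1.0000 + 0.7433i → escape time 2
(row=3, col=0): c = -0.3800 + 0.5100i → escape time 7
(row=3, col=1): c = 0.3100 + 0.5100i → escape time 7
(row=3, col=2): c = 1.0000 + 0.5100i → escape time 2

Answer: 322
532
752
772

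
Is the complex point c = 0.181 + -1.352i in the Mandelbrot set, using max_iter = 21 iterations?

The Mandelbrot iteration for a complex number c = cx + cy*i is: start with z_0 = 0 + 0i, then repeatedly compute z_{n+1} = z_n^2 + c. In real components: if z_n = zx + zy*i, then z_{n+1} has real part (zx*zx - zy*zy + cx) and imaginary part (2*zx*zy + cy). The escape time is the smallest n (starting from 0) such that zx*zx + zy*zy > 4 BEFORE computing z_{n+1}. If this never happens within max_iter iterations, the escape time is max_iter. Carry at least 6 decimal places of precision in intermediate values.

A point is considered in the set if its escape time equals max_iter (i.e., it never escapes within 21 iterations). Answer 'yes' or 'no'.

z_0 = 0 + 0i, c = 0.1810 + -1.3520i
Iter 1: z = 0.1810 + -1.3520i, |z|^2 = 1.8607
Iter 2: z = -1.6141 + -1.8414i, |z|^2 = 5.9963
Escaped at iteration 2

Answer: no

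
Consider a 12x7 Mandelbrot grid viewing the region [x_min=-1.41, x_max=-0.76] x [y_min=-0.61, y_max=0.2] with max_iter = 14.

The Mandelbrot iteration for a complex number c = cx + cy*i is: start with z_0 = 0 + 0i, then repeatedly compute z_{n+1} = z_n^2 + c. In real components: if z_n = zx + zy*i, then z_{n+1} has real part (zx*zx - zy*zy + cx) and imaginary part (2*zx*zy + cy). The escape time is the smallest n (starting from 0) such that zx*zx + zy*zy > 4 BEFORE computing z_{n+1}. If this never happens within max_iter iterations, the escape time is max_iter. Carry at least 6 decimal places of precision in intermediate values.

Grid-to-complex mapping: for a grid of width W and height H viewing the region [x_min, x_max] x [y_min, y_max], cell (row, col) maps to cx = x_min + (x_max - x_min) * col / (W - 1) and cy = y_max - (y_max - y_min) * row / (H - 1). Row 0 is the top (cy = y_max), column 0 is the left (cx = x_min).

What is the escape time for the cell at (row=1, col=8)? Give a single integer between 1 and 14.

z_0 = 0 + 0i, c = -0.9373 + 0.0650i
Iter 1: z = -0.9373 + 0.0650i, |z|^2 = 0.8827
Iter 2: z = -0.0630 + -0.0568i, |z|^2 = 0.0072
Iter 3: z = -0.9365 + 0.0722i, |z|^2 = 0.8823
Iter 4: z = -0.0654 + -0.0702i, |z|^2 = 0.0092
Iter 5: z = -0.9379 + 0.0742i, |z|^2 = 0.8852
Iter 6: z = -0.0631 + -0.0741i, |z|^2 = 0.0095
Iter 7: z = -0.9388 + 0.0744i, |z|^2 = 0.8869
Iter 8: z = -0.0615 + -0.0746i, |z|^2 = 0.0093
Iter 9: z = -0.9391 + 0.0742i, |z|^2 = 0.8873
Iter 10: z = -0.0609 + -0.0743i, |z|^2 = 0.0092
Iter 11: z = -0.9391 + 0.0741i, |z|^2 = 0.8874
Iter 12: z = -0.0609 + -0.0741i, |z|^2 = 0.0092
Iter 13: z = -0.9391 + 0.0740i, |z|^2 = 0.8873

Answer: 14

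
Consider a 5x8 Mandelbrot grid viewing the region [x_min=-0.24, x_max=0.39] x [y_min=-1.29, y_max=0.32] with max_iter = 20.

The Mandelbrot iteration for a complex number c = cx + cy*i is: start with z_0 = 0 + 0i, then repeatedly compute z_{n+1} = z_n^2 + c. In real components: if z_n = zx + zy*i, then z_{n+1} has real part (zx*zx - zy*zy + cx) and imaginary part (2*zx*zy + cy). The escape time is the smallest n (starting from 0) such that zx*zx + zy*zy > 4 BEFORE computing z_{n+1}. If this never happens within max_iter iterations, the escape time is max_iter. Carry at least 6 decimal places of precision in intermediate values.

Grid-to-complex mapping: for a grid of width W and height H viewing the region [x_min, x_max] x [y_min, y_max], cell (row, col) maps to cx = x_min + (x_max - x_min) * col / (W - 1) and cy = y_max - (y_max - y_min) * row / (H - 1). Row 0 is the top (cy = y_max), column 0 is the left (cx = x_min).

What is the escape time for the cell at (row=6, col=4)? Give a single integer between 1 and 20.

Answer: 3

Derivation:
z_0 = 0 + 0i, c = 0.3900 + -1.0600i
Iter 1: z = 0.3900 + -1.0600i, |z|^2 = 1.2757
Iter 2: z = -0.5815 + -1.8868i, |z|^2 = 3.8982
Iter 3: z = -2.8319 + 1.1343i, |z|^2 = 9.3062
Escaped at iteration 3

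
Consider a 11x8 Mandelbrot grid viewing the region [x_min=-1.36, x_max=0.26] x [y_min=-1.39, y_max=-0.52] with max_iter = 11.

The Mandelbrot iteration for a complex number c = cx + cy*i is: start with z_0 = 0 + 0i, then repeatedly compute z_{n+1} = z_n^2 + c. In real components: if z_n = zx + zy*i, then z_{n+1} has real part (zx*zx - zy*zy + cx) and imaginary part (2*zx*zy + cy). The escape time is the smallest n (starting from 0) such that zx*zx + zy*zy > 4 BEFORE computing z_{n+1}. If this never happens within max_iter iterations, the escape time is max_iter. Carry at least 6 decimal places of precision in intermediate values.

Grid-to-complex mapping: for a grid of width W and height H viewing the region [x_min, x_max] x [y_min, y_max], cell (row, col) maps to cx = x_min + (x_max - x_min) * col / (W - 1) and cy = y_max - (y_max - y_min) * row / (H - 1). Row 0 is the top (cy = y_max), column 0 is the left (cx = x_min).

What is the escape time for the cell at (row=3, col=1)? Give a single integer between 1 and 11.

Answer: 3

Derivation:
z_0 = 0 + 0i, c = -1.1980 + -0.8929i
Iter 1: z = -1.1980 + -0.8929i, |z|^2 = 2.2324
Iter 2: z = -0.5600 + 1.2464i, |z|^2 = 1.8672
Iter 3: z = -2.4380 + -2.2888i, |z|^2 = 11.1826
Escaped at iteration 3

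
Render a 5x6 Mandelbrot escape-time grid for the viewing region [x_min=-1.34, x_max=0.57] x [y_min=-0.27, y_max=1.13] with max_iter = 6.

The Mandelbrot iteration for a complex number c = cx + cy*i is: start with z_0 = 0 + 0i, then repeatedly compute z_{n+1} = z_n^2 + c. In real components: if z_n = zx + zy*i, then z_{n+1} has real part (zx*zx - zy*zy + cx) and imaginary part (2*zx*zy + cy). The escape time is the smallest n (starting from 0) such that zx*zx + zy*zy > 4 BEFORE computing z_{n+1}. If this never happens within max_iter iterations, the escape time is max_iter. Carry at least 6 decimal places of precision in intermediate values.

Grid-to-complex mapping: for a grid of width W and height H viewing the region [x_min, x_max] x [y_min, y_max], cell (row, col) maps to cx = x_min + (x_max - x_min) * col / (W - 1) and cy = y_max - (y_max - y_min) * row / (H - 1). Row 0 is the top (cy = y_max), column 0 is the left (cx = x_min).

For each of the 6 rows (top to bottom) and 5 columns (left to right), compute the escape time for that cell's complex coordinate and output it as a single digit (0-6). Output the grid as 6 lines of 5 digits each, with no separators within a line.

Answer: 23432
34553
35663
66664
66664
66664

Derivation:
(row=0, col=0): c = -1.3400 + 1.1300i → escape time 2
(row=0, col=1): c = -0.8625 + 1.1300i → escape time 3
(row=0, col=2): c = -0.3850 + 1.1300i → escape time 4
(row=0, col=3): c = 0.0925 + 1.1300i → escape time 3
(row=0, col=4): c = 0.5700 + 1.1300i → escape time 2
(row=1, col=0): c = -1.3400 + 0.8500i → escape time 3
(row=1, col=1): c = -0.8625 + 0.8500i → escape time 4
(row=1, col=2): c = -0.3850 + 0.8500i → escape time 5
(row=1, col=3): c = 0.0925 + 0.8500i → escape time 5
(row=1, col=4): c = 0.5700 + 0.8500i → escape time 3
(row=2, col=0): c = -1.3400 + 0.5700i → escape time 3
(row=2, col=1): c = -0.8625 + 0.5700i → escape time 5
(row=2, col=2): c = -0.3850 + 0.5700i → escape time 6
(row=2, col=3): c = 0.0925 + 0.5700i → escape time 6
(row=2, col=4): c = 0.5700 + 0.5700i → escape time 3
(row=3, col=0): c = -1.3400 + 0.2900i → escape time 6
(row=3, col=1): c = -0.8625 + 0.2900i → escape time 6
(row=3, col=2): c = -0.3850 + 0.2900i → escape time 6
(row=3, col=3): c = 0.0925 + 0.2900i → escape time 6
(row=3, col=4): c = 0.5700 + 0.2900i → escape time 4
(row=4, col=0): c = -1.3400 + 0.0100i → escape time 6
(row=4, col=1): c = -0.8625 + 0.0100i → escape time 6
(row=4, col=2): c = -0.3850 + 0.0100i → escape time 6
(row=4, col=3): c = 0.0925 + 0.0100i → escape time 6
(row=4, col=4): c = 0.5700 + 0.0100i → escape time 4
(row=5, col=0): c = -1.3400 + -0.2700i → escape time 6
(row=5, col=1): c = -0.8625 + -0.2700i → escape time 6
(row=5, col=2): c = -0.3850 + -0.2700i → escape time 6
(row=5, col=3): c = 0.0925 + -0.2700i → escape time 6
(row=5, col=4): c = 0.5700 + -0.2700i → escape time 4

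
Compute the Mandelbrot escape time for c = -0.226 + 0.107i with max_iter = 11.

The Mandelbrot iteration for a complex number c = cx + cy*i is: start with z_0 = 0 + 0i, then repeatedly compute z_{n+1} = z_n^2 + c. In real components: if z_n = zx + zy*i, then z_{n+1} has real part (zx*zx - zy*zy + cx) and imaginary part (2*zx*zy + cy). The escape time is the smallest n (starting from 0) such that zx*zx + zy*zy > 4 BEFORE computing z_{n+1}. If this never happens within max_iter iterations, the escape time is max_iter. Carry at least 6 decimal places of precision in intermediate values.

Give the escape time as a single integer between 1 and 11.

z_0 = 0 + 0i, c = -0.2260 + 0.1070i
Iter 1: z = -0.2260 + 0.1070i, |z|^2 = 0.0625
Iter 2: z = -0.1864 + 0.0586i, |z|^2 = 0.0382
Iter 3: z = -0.1947 + 0.0851i, |z|^2 = 0.0452
Iter 4: z = -0.1953 + 0.0738i, |z|^2 = 0.0436
Iter 5: z = -0.1933 + 0.0782i, |z|^2 = 0.0435
Iter 6: z = -0.1947 + 0.0768i, |z|^2 = 0.0438
Iter 7: z = -0.1940 + 0.0771i, |z|^2 = 0.0436
Iter 8: z = -0.1943 + 0.0771i, |z|^2 = 0.0437
Iter 9: z = -0.1942 + 0.0770i, |z|^2 = 0.0436
Iter 10: z = -0.1942 + 0.0771i, |z|^2 = 0.0437

Answer: 11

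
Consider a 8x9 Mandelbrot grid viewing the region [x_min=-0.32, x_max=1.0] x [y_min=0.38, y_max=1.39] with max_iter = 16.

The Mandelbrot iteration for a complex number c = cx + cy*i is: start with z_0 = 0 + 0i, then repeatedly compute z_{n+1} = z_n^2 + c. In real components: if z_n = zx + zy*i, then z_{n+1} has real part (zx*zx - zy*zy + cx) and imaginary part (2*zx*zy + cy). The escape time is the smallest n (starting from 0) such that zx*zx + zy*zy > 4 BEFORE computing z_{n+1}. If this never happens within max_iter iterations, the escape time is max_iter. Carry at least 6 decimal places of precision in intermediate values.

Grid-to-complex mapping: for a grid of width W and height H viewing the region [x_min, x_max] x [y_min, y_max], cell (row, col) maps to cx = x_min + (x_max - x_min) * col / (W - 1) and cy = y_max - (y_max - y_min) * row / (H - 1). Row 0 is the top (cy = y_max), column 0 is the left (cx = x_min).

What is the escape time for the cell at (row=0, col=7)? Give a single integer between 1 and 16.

Answer: 2

Derivation:
z_0 = 0 + 0i, c = 1.0000 + 1.3900i
Iter 1: z = 1.0000 + 1.3900i, |z|^2 = 2.9321
Iter 2: z = 0.0679 + 4.1700i, |z|^2 = 17.3935
Escaped at iteration 2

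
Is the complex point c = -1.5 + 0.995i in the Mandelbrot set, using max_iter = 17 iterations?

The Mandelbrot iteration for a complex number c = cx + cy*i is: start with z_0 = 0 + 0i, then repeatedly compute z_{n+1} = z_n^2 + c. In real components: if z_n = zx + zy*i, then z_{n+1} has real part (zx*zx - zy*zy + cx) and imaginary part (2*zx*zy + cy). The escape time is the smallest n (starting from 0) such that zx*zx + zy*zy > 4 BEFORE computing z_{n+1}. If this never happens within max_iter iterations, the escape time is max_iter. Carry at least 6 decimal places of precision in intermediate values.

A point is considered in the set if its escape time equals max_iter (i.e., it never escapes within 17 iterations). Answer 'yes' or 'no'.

z_0 = 0 + 0i, c = -1.5000 + 0.9950i
Iter 1: z = -1.5000 + 0.9950i, |z|^2 = 3.2400
Iter 2: z = -0.2400 + -1.9900i, |z|^2 = 4.0177
Escaped at iteration 2

Answer: no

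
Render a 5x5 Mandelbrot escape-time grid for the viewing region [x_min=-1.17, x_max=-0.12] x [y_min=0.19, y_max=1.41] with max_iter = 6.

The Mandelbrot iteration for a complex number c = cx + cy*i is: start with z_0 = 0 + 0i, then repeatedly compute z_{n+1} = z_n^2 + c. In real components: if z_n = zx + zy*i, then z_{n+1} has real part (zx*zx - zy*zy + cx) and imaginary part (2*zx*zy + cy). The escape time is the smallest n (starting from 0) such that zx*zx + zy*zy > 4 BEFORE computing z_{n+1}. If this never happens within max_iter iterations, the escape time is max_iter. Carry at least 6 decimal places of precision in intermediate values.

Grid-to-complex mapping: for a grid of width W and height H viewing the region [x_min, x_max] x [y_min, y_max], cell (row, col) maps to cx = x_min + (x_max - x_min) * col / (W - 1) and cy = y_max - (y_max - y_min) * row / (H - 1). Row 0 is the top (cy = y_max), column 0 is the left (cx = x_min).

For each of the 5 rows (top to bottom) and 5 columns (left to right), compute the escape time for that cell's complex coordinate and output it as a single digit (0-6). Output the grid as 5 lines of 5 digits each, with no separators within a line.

Answer: 22222
33345
34466
55666
66666

Derivation:
(row=0, col=0): c = -1.1700 + 1.4100i → escape time 2
(row=0, col=1): c = -0.9075 + 1.4100i → escape time 2
(row=0, col=2): c = -0.6450 + 1.4100i → escape time 2
(row=0, col=3): c = -0.3825 + 1.4100i → escape time 2
(row=0, col=4): c = -0.1200 + 1.4100i → escape time 2
(row=1, col=0): c = -1.1700 + 1.1050i → escape time 3
(row=1, col=1): c = -0.9075 + 1.1050i → escape time 3
(row=1, col=2): c = -0.6450 + 1.1050i → escape time 3
(row=1, col=3): c = -0.3825 + 1.1050i → escape time 4
(row=1, col=4): c = -0.1200 + 1.1050i → escape time 5
(row=2, col=0): c = -1.1700 + 0.8000i → escape time 3
(row=2, col=1): c = -0.9075 + 0.8000i → escape time 4
(row=2, col=2): c = -0.6450 + 0.8000i → escape time 4
(row=2, col=3): c = -0.3825 + 0.8000i → escape time 6
(row=2, col=4): c = -0.1200 + 0.8000i → escape time 6
(row=3, col=0): c = -1.1700 + 0.4950i → escape time 5
(row=3, col=1): c = -0.9075 + 0.4950i → escape time 5
(row=3, col=2): c = -0.6450 + 0.4950i → escape time 6
(row=3, col=3): c = -0.3825 + 0.4950i → escape time 6
(row=3, col=4): c = -0.1200 + 0.4950i → escape time 6
(row=4, col=0): c = -1.1700 + 0.1900i → escape time 6
(row=4, col=1): c = -0.9075 + 0.1900i → escape time 6
(row=4, col=2): c = -0.6450 + 0.1900i → escape time 6
(row=4, col=3): c = -0.3825 + 0.1900i → escape time 6
(row=4, col=4): c = -0.1200 + 0.1900i → escape time 6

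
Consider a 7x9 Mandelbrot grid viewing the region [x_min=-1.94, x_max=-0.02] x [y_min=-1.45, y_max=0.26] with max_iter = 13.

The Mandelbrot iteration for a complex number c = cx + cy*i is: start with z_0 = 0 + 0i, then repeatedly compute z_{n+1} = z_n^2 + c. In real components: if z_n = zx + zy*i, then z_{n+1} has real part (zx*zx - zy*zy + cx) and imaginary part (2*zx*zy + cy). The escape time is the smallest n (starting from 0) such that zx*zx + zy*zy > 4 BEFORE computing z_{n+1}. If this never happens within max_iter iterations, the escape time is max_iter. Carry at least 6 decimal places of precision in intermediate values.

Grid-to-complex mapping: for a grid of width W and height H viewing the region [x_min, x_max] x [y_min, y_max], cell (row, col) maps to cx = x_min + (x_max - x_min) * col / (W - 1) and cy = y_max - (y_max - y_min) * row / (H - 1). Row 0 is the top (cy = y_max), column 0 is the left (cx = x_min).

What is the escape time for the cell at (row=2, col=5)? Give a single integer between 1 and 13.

Answer: 13

Derivation:
z_0 = 0 + 0i, c = -0.3400 + -0.1675i
Iter 1: z = -0.3400 + -0.1675i, |z|^2 = 0.1437
Iter 2: z = -0.2525 + -0.0536i, |z|^2 = 0.0666
Iter 3: z = -0.2791 + -0.1404i, |z|^2 = 0.0976
Iter 4: z = -0.2818 + -0.0891i, |z|^2 = 0.0874
Iter 5: z = -0.2685 + -0.1173i, |z|^2 = 0.0859
Iter 6: z = -0.2816 + -0.1045i, |z|^2 = 0.0902
Iter 7: z = -0.2716 + -0.1086i, |z|^2 = 0.0856
Iter 8: z = -0.2780 + -0.1085i, |z|^2 = 0.0891
Iter 9: z = -0.2745 + -0.1072i, |z|^2 = 0.0868
Iter 10: z = -0.2762 + -0.1087i, |z|^2 = 0.0881
Iter 11: z = -0.2755 + -0.1075i, |z|^2 = 0.0875
Iter 12: z = -0.2756 + -0.1083i, |z|^2 = 0.0877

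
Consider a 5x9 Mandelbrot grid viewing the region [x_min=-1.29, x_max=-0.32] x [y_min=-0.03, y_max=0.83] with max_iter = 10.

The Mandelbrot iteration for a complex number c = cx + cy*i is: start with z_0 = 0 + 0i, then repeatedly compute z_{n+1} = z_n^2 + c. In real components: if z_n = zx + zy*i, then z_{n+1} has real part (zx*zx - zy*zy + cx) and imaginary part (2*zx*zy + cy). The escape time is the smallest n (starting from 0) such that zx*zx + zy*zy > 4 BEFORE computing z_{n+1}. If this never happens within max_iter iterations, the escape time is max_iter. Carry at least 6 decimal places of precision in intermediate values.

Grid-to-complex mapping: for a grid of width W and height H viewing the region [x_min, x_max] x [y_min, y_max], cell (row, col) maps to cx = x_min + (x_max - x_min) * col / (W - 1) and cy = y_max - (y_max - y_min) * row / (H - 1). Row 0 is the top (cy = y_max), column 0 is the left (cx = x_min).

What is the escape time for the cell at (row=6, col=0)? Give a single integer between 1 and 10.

Answer: 10

Derivation:
z_0 = 0 + 0i, c = -1.2900 + 0.1850i
Iter 1: z = -1.2900 + 0.1850i, |z|^2 = 1.6983
Iter 2: z = 0.3399 + -0.2923i, |z|^2 = 0.2010
Iter 3: z = -1.2599 + -0.0137i, |z|^2 = 1.5876
Iter 4: z = 0.2972 + 0.2195i, |z|^2 = 0.1365
Iter 5: z = -1.2498 + 0.3155i, |z|^2 = 1.6616
Iter 6: z = 0.1726 + -0.6036i, |z|^2 = 0.3941
Iter 7: z = -1.6245 + -0.0233i, |z|^2 = 2.6397
Iter 8: z = 1.3486 + 0.2608i, |z|^2 = 1.8868
Iter 9: z = 0.4608 + 0.8884i, |z|^2 = 1.0016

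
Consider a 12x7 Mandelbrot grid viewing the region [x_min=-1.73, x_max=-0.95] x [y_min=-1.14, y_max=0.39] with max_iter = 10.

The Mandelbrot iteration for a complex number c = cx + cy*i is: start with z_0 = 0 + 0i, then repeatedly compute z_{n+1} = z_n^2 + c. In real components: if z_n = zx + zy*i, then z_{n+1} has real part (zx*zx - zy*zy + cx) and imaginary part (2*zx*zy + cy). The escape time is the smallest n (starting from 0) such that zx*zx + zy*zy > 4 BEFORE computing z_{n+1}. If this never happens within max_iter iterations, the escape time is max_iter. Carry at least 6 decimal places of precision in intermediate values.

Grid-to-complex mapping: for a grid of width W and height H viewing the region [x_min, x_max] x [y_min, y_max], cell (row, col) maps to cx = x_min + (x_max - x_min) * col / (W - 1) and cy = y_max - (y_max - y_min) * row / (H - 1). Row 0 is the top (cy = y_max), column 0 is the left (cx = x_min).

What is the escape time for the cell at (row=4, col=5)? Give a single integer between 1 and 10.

Answer: 3

Derivation:
z_0 = 0 + 0i, c = -1.3755 + -0.6300i
Iter 1: z = -1.3755 + -0.6300i, |z|^2 = 2.2888
Iter 2: z = 0.1195 + 1.1031i, |z|^2 = 1.2311
Iter 3: z = -2.5779 + -0.3663i, |z|^2 = 6.7800
Escaped at iteration 3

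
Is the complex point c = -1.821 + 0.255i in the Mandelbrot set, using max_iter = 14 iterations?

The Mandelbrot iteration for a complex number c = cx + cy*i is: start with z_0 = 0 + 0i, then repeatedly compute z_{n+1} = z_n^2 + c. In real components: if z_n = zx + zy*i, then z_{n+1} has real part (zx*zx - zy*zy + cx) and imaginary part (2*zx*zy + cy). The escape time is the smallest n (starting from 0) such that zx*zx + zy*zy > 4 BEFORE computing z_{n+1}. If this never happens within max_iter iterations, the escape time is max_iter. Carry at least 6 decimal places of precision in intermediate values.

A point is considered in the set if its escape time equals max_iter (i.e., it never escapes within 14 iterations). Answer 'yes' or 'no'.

z_0 = 0 + 0i, c = -1.8210 + 0.2550i
Iter 1: z = -1.8210 + 0.2550i, |z|^2 = 3.3811
Iter 2: z = 1.4300 + -0.6737i, |z|^2 = 2.4988
Iter 3: z = -0.2299 + -1.6718i, |z|^2 = 2.8479
Iter 4: z = -4.5632 + 1.0238i, |z|^2 = 21.8706
Escaped at iteration 4

Answer: no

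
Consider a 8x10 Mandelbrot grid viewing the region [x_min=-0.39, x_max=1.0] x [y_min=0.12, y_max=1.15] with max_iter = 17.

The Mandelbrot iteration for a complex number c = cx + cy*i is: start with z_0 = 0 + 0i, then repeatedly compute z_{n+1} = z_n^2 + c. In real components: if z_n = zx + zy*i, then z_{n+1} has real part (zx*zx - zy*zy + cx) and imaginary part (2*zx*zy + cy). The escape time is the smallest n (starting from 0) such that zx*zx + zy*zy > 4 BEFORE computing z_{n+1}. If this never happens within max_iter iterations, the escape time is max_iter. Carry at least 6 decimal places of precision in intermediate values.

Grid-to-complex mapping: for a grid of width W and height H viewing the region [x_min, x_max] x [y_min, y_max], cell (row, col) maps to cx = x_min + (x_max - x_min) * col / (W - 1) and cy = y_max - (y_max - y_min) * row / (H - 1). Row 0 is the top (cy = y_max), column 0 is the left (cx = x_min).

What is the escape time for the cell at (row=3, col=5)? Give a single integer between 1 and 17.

Answer: 3

Derivation:
z_0 = 0 + 0i, c = 0.6029 + 0.8067i
Iter 1: z = 0.6029 + 0.8067i, |z|^2 = 1.0141
Iter 2: z = 0.3156 + 1.7793i, |z|^2 = 3.2654
Iter 3: z = -2.4634 + 1.9297i, |z|^2 = 9.7919
Escaped at iteration 3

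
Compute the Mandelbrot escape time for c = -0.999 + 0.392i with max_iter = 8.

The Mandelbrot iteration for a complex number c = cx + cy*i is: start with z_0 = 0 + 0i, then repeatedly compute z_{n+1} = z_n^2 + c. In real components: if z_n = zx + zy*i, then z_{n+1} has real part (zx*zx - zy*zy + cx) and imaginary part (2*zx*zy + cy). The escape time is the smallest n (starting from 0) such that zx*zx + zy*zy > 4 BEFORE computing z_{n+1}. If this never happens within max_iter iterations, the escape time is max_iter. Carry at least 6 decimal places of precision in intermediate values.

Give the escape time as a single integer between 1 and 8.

Answer: 8

Derivation:
z_0 = 0 + 0i, c = -0.9990 + 0.3920i
Iter 1: z = -0.9990 + 0.3920i, |z|^2 = 1.1517
Iter 2: z = -0.1547 + -0.3912i, |z|^2 = 0.1770
Iter 3: z = -1.1281 + 0.5130i, |z|^2 = 1.5359
Iter 4: z = 0.0105 + -0.7655i, |z|^2 = 0.5861
Iter 5: z = -1.5849 + 0.3759i, |z|^2 = 2.6531
Iter 6: z = 1.3715 + -0.7996i, |z|^2 = 2.5203
Iter 7: z = 0.2426 + -1.8013i, |z|^2 = 3.3035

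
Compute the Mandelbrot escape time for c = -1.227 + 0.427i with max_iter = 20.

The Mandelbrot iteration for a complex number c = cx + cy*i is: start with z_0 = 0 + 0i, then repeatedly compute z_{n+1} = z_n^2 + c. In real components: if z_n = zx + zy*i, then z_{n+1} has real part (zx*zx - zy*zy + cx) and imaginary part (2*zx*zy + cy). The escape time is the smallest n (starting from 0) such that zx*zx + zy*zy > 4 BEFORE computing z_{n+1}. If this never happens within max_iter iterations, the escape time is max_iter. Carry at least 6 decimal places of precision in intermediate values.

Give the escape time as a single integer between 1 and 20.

z_0 = 0 + 0i, c = -1.2270 + 0.4270i
Iter 1: z = -1.2270 + 0.4270i, |z|^2 = 1.6879
Iter 2: z = 0.0962 + -0.6209i, |z|^2 = 0.3947
Iter 3: z = -1.6032 + 0.3075i, |z|^2 = 2.6649
Iter 4: z = 1.2487 + -0.5591i, |z|^2 = 1.8719
Iter 5: z = 0.0196 + -0.9694i, |z|^2 = 0.9400
Iter 6: z = -2.1663 + 0.3890i, |z|^2 = 4.8440
Escaped at iteration 6

Answer: 6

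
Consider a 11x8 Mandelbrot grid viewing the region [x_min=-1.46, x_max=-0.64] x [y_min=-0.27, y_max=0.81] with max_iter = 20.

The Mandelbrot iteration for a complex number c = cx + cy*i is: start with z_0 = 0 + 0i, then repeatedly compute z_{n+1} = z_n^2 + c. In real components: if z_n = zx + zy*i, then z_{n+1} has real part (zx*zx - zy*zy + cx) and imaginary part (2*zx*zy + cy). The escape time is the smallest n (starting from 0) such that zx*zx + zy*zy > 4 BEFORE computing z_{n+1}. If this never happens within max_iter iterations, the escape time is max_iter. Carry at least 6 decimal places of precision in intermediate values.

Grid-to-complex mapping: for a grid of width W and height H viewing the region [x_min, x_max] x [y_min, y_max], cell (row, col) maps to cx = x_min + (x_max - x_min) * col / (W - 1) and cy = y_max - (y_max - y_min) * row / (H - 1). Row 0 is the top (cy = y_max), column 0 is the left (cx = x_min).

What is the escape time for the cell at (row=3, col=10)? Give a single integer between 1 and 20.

Answer: 20

Derivation:
z_0 = 0 + 0i, c = -0.6400 + 0.3471i
Iter 1: z = -0.6400 + 0.3471i, |z|^2 = 0.5301
Iter 2: z = -0.3509 + -0.0972i, |z|^2 = 0.1326
Iter 3: z = -0.5263 + 0.4154i, |z|^2 = 0.4495
Iter 4: z = -0.5355 + -0.0901i, |z|^2 = 0.2949
Iter 5: z = -0.3613 + 0.4436i, |z|^2 = 0.3274
Iter 6: z = -0.7062 + 0.0266i, |z|^2 = 0.4995
Iter 7: z = -0.1419 + 0.3096i, |z|^2 = 0.1160
Iter 8: z = -0.7157 + 0.2592i, |z|^2 = 0.5795
Iter 9: z = -0.1949 + -0.0240i, |z|^2 = 0.0386
Iter 10: z = -0.6026 + 0.3565i, |z|^2 = 0.4902
Iter 11: z = -0.4040 + -0.0825i, |z|^2 = 0.1700
Iter 12: z = -0.4836 + 0.4138i, |z|^2 = 0.4051
Iter 13: z = -0.5773 + -0.0531i, |z|^2 = 0.3361
Iter 14: z = -0.3095 + 0.4084i, |z|^2 = 0.2626
Iter 15: z = -0.7110 + 0.0944i, |z|^2 = 0.5144
Iter 16: z = -0.1434 + 0.2130i, |z|^2 = 0.0659
Iter 17: z = -0.6648 + 0.2861i, |z|^2 = 0.5238
Iter 18: z = -0.2799 + -0.0332i, |z|^2 = 0.0794
Iter 19: z = -0.5628 + 0.3657i, |z|^2 = 0.4505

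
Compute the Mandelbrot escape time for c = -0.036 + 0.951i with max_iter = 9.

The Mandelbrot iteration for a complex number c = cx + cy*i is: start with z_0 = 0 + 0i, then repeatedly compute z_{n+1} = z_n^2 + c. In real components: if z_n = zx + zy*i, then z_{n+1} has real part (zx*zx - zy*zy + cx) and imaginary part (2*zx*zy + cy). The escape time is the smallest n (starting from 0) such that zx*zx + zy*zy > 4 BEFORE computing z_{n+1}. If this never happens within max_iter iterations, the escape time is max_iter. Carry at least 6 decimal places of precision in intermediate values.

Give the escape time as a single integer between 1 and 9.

Answer: 9

Derivation:
z_0 = 0 + 0i, c = -0.0360 + 0.9510i
Iter 1: z = -0.0360 + 0.9510i, |z|^2 = 0.9057
Iter 2: z = -0.9391 + 0.8825i, |z|^2 = 1.6608
Iter 3: z = 0.0671 + -0.7066i, |z|^2 = 0.5037
Iter 4: z = -0.5307 + 0.8562i, |z|^2 = 1.0148
Iter 5: z = -0.4874 + 0.0421i, |z|^2 = 0.2394
Iter 6: z = 0.1998 + 0.9099i, |z|^2 = 0.8679
Iter 7: z = -0.8241 + 1.3147i, |z|^2 = 2.4074
Iter 8: z = -1.0852 + -1.2157i, |z|^2 = 2.6557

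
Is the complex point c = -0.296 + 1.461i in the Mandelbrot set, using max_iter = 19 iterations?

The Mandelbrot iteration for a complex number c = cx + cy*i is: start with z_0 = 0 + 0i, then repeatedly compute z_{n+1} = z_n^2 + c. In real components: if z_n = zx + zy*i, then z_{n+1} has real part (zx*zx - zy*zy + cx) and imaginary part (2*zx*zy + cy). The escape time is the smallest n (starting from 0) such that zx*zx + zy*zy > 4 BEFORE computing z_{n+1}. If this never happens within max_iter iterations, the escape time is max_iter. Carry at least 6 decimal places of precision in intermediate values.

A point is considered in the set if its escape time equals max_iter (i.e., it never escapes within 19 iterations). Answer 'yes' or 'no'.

z_0 = 0 + 0i, c = -0.2960 + 1.4610i
Iter 1: z = -0.2960 + 1.4610i, |z|^2 = 2.2221
Iter 2: z = -2.3429 + 0.5961i, |z|^2 = 5.8445
Escaped at iteration 2

Answer: no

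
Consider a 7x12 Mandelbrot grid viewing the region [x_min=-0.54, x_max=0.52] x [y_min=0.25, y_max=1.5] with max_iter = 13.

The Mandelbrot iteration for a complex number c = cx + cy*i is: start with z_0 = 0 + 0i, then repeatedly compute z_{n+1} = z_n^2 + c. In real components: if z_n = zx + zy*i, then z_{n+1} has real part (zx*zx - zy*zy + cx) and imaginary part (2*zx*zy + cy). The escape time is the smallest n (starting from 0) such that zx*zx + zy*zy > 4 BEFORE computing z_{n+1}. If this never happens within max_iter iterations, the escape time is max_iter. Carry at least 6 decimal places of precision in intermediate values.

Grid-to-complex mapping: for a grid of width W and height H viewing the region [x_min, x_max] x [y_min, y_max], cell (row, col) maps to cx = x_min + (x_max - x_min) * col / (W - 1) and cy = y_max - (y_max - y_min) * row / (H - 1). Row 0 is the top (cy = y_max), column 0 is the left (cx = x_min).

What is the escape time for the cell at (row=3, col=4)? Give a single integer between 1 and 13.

z_0 = 0 + 0i, c = 0.1667 + 1.1591i
Iter 1: z = 0.1667 + 1.1591i, |z|^2 = 1.3713
Iter 2: z = -1.1490 + 1.5455i, |z|^2 = 3.7087
Iter 3: z = -0.9015 + -2.3925i, |z|^2 = 6.5367
Escaped at iteration 3

Answer: 3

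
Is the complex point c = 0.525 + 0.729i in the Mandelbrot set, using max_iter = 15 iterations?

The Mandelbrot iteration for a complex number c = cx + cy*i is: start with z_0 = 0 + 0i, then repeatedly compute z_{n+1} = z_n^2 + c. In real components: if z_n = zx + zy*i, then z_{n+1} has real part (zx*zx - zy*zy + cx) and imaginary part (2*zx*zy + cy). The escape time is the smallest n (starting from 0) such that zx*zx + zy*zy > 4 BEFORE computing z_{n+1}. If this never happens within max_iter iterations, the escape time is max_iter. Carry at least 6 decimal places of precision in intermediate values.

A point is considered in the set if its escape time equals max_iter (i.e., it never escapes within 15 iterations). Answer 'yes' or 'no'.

Answer: no

Derivation:
z_0 = 0 + 0i, c = 0.5250 + 0.7290i
Iter 1: z = 0.5250 + 0.7290i, |z|^2 = 0.8071
Iter 2: z = 0.2692 + 1.4945i, |z|^2 = 2.3058
Iter 3: z = -1.6359 + 1.5336i, |z|^2 = 5.0281
Escaped at iteration 3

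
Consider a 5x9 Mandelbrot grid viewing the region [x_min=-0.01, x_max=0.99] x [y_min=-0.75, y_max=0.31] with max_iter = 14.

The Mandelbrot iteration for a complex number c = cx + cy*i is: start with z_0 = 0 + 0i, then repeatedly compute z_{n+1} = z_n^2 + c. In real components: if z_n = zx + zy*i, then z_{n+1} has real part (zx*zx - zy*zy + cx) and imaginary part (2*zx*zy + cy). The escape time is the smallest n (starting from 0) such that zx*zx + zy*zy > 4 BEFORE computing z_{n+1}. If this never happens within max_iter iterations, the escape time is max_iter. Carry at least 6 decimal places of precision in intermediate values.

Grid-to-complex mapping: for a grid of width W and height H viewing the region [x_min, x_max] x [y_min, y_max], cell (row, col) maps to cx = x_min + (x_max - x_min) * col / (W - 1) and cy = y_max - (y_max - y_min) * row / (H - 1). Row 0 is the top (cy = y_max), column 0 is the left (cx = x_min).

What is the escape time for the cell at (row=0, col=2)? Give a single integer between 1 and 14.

Answer: 6

Derivation:
z_0 = 0 + 0i, c = 0.4900 + 0.3100i
Iter 1: z = 0.4900 + 0.3100i, |z|^2 = 0.3362
Iter 2: z = 0.6340 + 0.6138i, |z|^2 = 0.7787
Iter 3: z = 0.5152 + 1.0883i, |z|^2 = 1.4498
Iter 4: z = -0.4290 + 1.4314i, |z|^2 = 2.2329
Iter 5: z = -1.3749 + -0.9180i, |z|^2 = 2.7331
Iter 6: z = 1.5376 + 2.8343i, |z|^2 = 10.3975
Escaped at iteration 6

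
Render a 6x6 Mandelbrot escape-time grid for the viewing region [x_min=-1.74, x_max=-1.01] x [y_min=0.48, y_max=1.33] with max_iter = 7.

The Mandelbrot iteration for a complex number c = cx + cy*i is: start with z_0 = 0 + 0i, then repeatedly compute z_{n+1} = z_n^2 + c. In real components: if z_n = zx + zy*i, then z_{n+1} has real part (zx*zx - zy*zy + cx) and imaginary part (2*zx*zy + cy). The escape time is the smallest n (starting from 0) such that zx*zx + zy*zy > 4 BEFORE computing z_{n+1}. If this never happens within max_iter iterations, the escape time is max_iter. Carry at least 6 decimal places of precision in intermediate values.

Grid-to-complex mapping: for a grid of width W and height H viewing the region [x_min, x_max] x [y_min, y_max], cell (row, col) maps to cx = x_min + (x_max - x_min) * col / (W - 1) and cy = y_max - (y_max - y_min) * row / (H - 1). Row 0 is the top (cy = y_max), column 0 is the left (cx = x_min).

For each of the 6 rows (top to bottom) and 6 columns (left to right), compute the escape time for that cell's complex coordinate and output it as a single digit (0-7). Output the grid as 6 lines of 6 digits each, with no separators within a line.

(row=0, col=0): c = -1.7400 + 1.3300i → escape time 1
(row=0, col=1): c = -1.5940 + 1.3300i → escape time 1
(row=0, col=2): c = -1.4480 + 1.3300i → escape time 2
(row=0, col=3): c = -1.3020 + 1.3300i → escape time 2
(row=0, col=4): c = -1.1560 + 1.3300i → escape time 2
(row=0, col=5): c = -1.0100 + 1.3300i → escape time 2
(row=1, col=0): c = -1.7400 + 1.1600i → escape time 1
(row=1, col=1): c = -1.5940 + 1.1600i → escape time 2
(row=1, col=2): c = -1.4480 + 1.1600i → escape time 2
(row=1, col=3): c = -1.3020 + 1.1600i → escape time 2
(row=1, col=4): c = -1.1560 + 1.1600i → escape time 3
(row=1, col=5): c = -1.0100 + 1.1600i → escape time 3
(row=2, col=0): c = -1.7400 + 0.9900i → escape time 1
(row=2, col=1): c = -1.5940 + 0.9900i → escape time 2
(row=2, col=2): c = -1.4480 + 0.9900i → escape time 3
(row=2, col=3): c = -1.3020 + 0.9900i → escape time 3
(row=2, col=4): c = -1.1560 + 0.9900i → escape time 3
(row=2, col=5): c = -1.0100 + 0.9900i → escape time 3
(row=3, col=0): c = -1.7400 + 0.8200i → escape time 2
(row=3, col=1): c = -1.5940 + 0.8200i → escape time 3
(row=3, col=2): c = -1.4480 + 0.8200i → escape time 3
(row=3, col=3): c = -1.3020 + 0.8200i → escape time 3
(row=3, col=4): c = -1.1560 + 0.8200i → escape time 3
(row=3, col=5): c = -1.0100 + 0.8200i → escape time 3
(row=4, col=0): c = -1.7400 + 0.6500i → escape time 3
(row=4, col=1): c = -1.5940 + 0.6500i → escape time 3
(row=4, col=2): c = -1.4480 + 0.6500i → escape time 3
(row=4, col=3): c = -1.3020 + 0.6500i → escape time 3
(row=4, col=4): c = -1.1560 + 0.6500i → escape time 3
(row=4, col=5): c = -1.0100 + 0.6500i → escape time 4
(row=5, col=0): c = -1.7400 + 0.4800i → escape time 3
(row=5, col=1): c = -1.5940 + 0.4800i → escape time 3
(row=5, col=2): c = -1.4480 + 0.4800i → escape time 3
(row=5, col=3): c = -1.3020 + 0.4800i → escape time 4
(row=5, col=4): c = -1.1560 + 0.4800i → escape time 5
(row=5, col=5): c = -1.0100 + 0.4800i → escape time 5

Answer: 112222
122233
123333
233333
333334
333455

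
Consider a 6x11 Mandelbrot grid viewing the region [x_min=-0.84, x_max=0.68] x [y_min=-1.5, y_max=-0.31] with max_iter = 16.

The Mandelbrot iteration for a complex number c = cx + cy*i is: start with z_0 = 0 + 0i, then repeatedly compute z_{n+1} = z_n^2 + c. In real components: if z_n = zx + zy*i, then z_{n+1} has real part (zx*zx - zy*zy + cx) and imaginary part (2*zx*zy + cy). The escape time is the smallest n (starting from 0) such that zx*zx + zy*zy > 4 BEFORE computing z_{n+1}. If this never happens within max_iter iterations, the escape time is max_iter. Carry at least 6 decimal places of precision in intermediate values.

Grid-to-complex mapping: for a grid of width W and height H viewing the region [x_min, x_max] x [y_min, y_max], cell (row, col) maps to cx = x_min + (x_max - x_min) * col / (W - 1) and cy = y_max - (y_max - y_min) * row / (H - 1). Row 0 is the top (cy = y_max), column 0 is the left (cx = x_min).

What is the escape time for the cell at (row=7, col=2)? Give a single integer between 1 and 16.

Answer: 4

Derivation:
z_0 = 0 + 0i, c = -0.2320 + -1.1430i
Iter 1: z = -0.2320 + -1.1430i, |z|^2 = 1.3603
Iter 2: z = -1.4846 + -0.6126i, |z|^2 = 2.5794
Iter 3: z = 1.5968 + 0.6761i, |z|^2 = 3.0068
Iter 4: z = 1.8606 + 1.0162i, |z|^2 = 4.4943
Escaped at iteration 4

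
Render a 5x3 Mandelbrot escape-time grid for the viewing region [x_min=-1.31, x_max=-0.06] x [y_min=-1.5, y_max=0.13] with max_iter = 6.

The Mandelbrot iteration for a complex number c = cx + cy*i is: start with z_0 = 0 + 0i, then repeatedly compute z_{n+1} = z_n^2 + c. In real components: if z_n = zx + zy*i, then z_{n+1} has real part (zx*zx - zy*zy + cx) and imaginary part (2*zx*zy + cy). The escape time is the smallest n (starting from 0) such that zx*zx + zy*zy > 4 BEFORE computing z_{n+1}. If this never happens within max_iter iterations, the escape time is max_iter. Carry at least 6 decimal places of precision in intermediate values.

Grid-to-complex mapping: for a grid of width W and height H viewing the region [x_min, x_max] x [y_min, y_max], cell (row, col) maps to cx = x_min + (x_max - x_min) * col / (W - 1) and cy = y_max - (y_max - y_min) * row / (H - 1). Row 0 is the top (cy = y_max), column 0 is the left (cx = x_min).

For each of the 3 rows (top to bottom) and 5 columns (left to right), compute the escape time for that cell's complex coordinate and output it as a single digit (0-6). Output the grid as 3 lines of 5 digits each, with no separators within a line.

(row=0, col=0): c = -1.3100 + 0.1300i → escape time 6
(row=0, col=1): c = -0.9975 + 0.1300i → escape time 6
(row=0, col=2): c = -0.6850 + 0.1300i → escape time 6
(row=0, col=3): c = -0.3725 + 0.1300i → escape time 6
(row=0, col=4): c = -0.0600 + 0.1300i → escape time 6
(row=1, col=0): c = -1.3100 + -0.6850i → escape time 3
(row=1, col=1): c = -0.9975 + -0.6850i → escape time 4
(row=1, col=2): c = -0.6850 + -0.6850i → escape time 5
(row=1, col=3): c = -0.3725 + -0.6850i → escape time 6
(row=1, col=4): c = -0.0600 + -0.6850i → escape time 6
(row=2, col=0): c = -1.3100 + -1.5000i → escape time 2
(row=2, col=1): c = -0.9975 + -1.5000i → escape time 2
(row=2, col=2): c = -0.6850 + -1.5000i → escape time 2
(row=2, col=3): c = -0.3725 + -1.5000i → escape time 2
(row=2, col=4): c = -0.0600 + -1.5000i → escape time 2

Answer: 66666
34566
22222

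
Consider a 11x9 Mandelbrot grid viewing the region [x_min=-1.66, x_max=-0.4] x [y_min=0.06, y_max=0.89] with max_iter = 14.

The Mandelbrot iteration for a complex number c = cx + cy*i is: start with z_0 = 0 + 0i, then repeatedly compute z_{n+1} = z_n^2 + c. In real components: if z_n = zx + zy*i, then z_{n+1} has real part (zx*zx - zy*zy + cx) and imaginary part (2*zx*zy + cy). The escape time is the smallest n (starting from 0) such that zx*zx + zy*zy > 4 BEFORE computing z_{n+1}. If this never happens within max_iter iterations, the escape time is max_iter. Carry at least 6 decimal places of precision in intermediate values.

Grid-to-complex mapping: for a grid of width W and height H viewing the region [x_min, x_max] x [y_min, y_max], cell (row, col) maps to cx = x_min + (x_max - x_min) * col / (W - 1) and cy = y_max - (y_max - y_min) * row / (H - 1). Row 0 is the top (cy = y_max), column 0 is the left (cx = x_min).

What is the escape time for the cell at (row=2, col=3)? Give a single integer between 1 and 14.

Answer: 3

Derivation:
z_0 = 0 + 0i, c = -1.2820 + 0.6825i
Iter 1: z = -1.2820 + 0.6825i, |z|^2 = 2.1093
Iter 2: z = -0.1043 + -1.0674i, |z|^2 = 1.1503
Iter 3: z = -2.4105 + 0.9051i, |z|^2 = 6.6299
Escaped at iteration 3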